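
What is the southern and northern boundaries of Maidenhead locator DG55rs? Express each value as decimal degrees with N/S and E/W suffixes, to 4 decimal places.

24.2500° S, 24.2083° S

Field D=3, G=6: +3·20° lon, +6·10° lat → SW at lon -120°, lat -30°.
Square 5, 5: +5·2° lon, +5·1° lat → SW at lon -110°, lat -25°.
Subsquare r=17, s=18: +17·0.0833333° lon, +18·0.0416667° lat → SW at lon -108.583°, lat -24.25°.
Cell spans 0.0833333° lon × 0.0416667° lat.
south 24.2500° S, north 24.2083° S.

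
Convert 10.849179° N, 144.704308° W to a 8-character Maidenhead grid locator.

Shift to the Maidenhead origin (180°W, 90°S): lon 35.29569, lat 100.84918.
Field: lon ⌊35.29569/20⌋ = 1 → B; lat ⌊100.84918/10⌋ = 10 → K.
Square: lon ⌊15.29569/2⌋ = 7; lat ⌊0.84918/1⌋ = 0.
Subsquare: lon ⌊1.29569/0.0833333⌋ = 15 → p; lat ⌊0.84918/0.0416667⌋ = 20 → u.
Extended square: lon ⌊0.04569/0.00833333⌋ = 5; lat ⌊0.01585/0.00416667⌋ = 3.

BK70pu53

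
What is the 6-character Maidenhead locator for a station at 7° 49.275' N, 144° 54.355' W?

Offset from 180°W / 90°S: lon 35.0941°, lat 97.8213°.
Field: 35.0941/20 → 1 → B, 97.8213/10 → 9 → J; chars BJ.
Square: 15.0941/2 → 7, 7.8213/1 → 7; chars 77.
Subsquare: 1.0941/0.0833333 → 13 → n, 0.8213/0.0416667 → 19 → t; chars nt.

BJ77nt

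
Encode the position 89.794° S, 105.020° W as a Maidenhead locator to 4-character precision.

Add 180° to longitude and 90° to latitude: 74.98, 0.21.
Field: lon ⌊74.98/20⌋ = 3 → D; lat ⌊0.21/10⌋ = 0 → A.
Square: lon ⌊14.98/2⌋ = 7; lat ⌊0.21/1⌋ = 0.

DA70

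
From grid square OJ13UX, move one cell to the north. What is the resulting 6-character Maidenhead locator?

Latitude subsquare x = 23; +1 → 24, wraps to 0 = a, carry into square.
Latitude square 3; +1 → 4.
The longitude characters are unchanged.

OJ14ua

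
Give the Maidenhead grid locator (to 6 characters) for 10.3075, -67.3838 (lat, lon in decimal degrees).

Offset from 180°W / 90°S: lon 112.6162°, lat 100.3075°.
Field: 112.6162/20 → 5 → F, 100.3075/10 → 10 → K; chars FK.
Square: 12.6162/2 → 6, 0.3075/1 → 0; chars 60.
Subsquare: 0.6162/0.0833333 → 7 → h, 0.3075/0.0416667 → 7 → h; chars hh.

FK60hh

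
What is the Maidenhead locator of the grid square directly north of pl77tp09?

Latitude extended square 9; +1 → 10, wraps to 0, carry into subsquare.
Latitude subsquare p = 15; +1 → 16 = q.
The longitude characters are unchanged.

PL77tq00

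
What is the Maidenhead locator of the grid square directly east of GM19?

GM29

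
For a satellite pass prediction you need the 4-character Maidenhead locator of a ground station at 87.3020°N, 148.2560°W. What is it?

Shift to the Maidenhead origin (180°W, 90°S): lon 31.74, lat 177.30.
Field: lon ⌊31.74/20⌋ = 1 → B; lat ⌊177.30/10⌋ = 17 → R.
Square: lon ⌊11.74/2⌋ = 5; lat ⌊7.30/1⌋ = 7.

BR57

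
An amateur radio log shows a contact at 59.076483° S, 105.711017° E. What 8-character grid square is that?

Shift to the Maidenhead origin (180°W, 90°S): lon 285.71102, lat 30.92352.
Field: 285.71102/20 → 14 → O, 30.92352/10 → 3 → D; chars OD.
Square: 5.71102/2 → 2, 0.92352/1 → 0; chars 20.
Subsquare: 1.71102/0.0833333 → 20 → u, 0.92352/0.0416667 → 22 → w; chars uw.
Extended square: 0.04435/0.00833333 → 5, 0.00685/0.00416667 → 1; chars 51.

OD20uw51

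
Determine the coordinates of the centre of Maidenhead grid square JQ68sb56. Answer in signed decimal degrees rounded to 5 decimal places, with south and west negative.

Field J=9, Q=16: +9·20° lon, +16·10° lat → SW at lon 0°, lat 70°.
Square 6, 8: +6·2° lon, +8·1° lat → SW at lon 12°, lat 78°.
Subsquare s=18, b=1: +18·0.0833333° lon, +1·0.0416667° lat → SW at lon 13.5°, lat 78.0417°.
Extended square 5, 6: +5·0.00833333° lon, +6·0.00416667° lat → SW at lon 13.5417°, lat 78.0667°.
Cell spans 0.00833333° lon × 0.00416667° lat. Centre is SW corner plus half of each.
latitude 78.06875, longitude 13.54583.

78.06875, 13.54583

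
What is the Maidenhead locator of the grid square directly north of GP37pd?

GP37pe

Latitude subsquare d = 3; +1 → 4 = e.
The longitude characters are unchanged.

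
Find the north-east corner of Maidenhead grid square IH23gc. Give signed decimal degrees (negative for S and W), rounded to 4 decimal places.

Field I=8, H=7: +8·20° lon, +7·10° lat → SW at lon -20°, lat -20°.
Square 2, 3: +2·2° lon, +3·1° lat → SW at lon -16°, lat -17°.
Subsquare g=6, c=2: +6·0.0833333° lon, +2·0.0416667° lat → SW at lon -15.5°, lat -16.9167°.
Cell spans 0.0833333° lon × 0.0416667° lat. NE corner is SW corner plus one full cell.
latitude -16.8750, longitude -15.4167.

-16.8750, -15.4167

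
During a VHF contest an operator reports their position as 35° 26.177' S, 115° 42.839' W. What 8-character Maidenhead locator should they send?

DF24dn45

Offset from 180°W / 90°S: lon 64.28602°, lat 54.56372°.
Field: lon ⌊64.28602/20⌋ = 3 → D; lat ⌊54.56372/10⌋ = 5 → F.
Square: lon ⌊4.28602/2⌋ = 2; lat ⌊4.56372/1⌋ = 4.
Subsquare: lon ⌊0.28602/0.0833333⌋ = 3 → d; lat ⌊0.56372/0.0416667⌋ = 13 → n.
Extended square: lon ⌊0.03602/0.00833333⌋ = 4; lat ⌊0.02205/0.00416667⌋ = 5.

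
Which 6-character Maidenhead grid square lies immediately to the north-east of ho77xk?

HO87al

Longitude subsquare x = 23; +1 → 24, wraps to 0 = a, carry into square.
Longitude square 7; +1 → 8.
Latitude subsquare k = 10; +1 → 11 = l.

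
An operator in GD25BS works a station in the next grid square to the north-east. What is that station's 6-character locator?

Longitude subsquare b = 1; +1 → 2 = c.
Latitude subsquare s = 18; +1 → 19 = t.

GD25ct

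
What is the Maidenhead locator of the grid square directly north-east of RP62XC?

RP72ad

Longitude subsquare x = 23; +1 → 24, wraps to 0 = a, carry into square.
Longitude square 6; +1 → 7.
Latitude subsquare c = 2; +1 → 3 = d.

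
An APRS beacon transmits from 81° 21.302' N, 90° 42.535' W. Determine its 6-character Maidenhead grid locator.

Offset from 180°W / 90°S: lon 89.2911°, lat 171.3550°.
Field: 89.2911/20 → 4 → E, 171.3550/10 → 17 → R; chars ER.
Square: 9.2911/2 → 4, 1.3550/1 → 1; chars 41.
Subsquare: 1.2911/0.0833333 → 15 → p, 0.3550/0.0416667 → 8 → i; chars pi.

ER41pi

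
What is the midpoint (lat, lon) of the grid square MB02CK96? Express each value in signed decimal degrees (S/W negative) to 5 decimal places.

-77.55625, 60.24583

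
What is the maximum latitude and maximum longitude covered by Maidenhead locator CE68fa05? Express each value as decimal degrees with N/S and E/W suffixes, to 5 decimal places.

Field C=2, E=4: +2·20° lon, +4·10° lat → SW at lon -140°, lat -50°.
Square 6, 8: +6·2° lon, +8·1° lat → SW at lon -128°, lat -42°.
Subsquare f=5, a=0: +5·0.0833333° lon, +0·0.0416667° lat → SW at lon -127.583°, lat -42°.
Extended square 0, 5: +0·0.00833333° lon, +5·0.00416667° lat → SW at lon -127.583°, lat -41.9792°.
Cell spans 0.00833333° lon × 0.00416667° lat. NE corner is SW corner plus one full cell.
latitude 41.97500° S, longitude 127.57500° W.

41.97500° S, 127.57500° W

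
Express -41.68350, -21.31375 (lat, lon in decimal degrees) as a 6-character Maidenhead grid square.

HE98ih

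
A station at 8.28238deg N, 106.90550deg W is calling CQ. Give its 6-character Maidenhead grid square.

Offset from 180°W / 90°S: lon 73.0945°, lat 98.2824°.
Field: lon ⌊73.0945/20⌋ = 3 → D; lat ⌊98.2824/10⌋ = 9 → J.
Square: lon ⌊13.0945/2⌋ = 6; lat ⌊8.2824/1⌋ = 8.
Subsquare: lon ⌊1.0945/0.0833333⌋ = 13 → n; lat ⌊0.2824/0.0416667⌋ = 6 → g.

DJ68ng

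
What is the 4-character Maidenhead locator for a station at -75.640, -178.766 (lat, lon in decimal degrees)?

AB04

Offset from 180°W / 90°S: lon 1.23°, lat 14.36°.
Field: 1.23/20 → 0 → A, 14.36/10 → 1 → B; chars AB.
Square: 1.23/2 → 0, 4.36/1 → 4; chars 04.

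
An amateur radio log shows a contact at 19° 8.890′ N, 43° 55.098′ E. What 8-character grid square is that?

LK19xd05

Shift to the Maidenhead origin (180°W, 90°S): lon 223.91830, lat 109.14817.
Field (20°×10°, letters A–R): 223.91830/20 → 11 → L, 109.14817/10 → 10 → K; chars LK.
Square (2°×1°, digits 0–9): 3.91830/2 → 1, 9.14817/1 → 9; chars 19.
Subsquare (5′×2.5′, letters a–x): 1.91830/0.0833333 → 23 → x, 0.14817/0.0416667 → 3 → d; chars xd.
Extended square (30″×15″, digits 0–9): 0.00163/0.00833333 → 0, 0.02317/0.00416667 → 5; chars 05.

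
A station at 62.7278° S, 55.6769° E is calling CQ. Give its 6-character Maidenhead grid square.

Shift to the Maidenhead origin (180°W, 90°S): lon 235.6769, lat 27.2722.
Field: lon ⌊235.6769/20⌋ = 11 → L; lat ⌊27.2722/10⌋ = 2 → C.
Square: lon ⌊15.6769/2⌋ = 7; lat ⌊7.2722/1⌋ = 7.
Subsquare: lon ⌊1.6769/0.0833333⌋ = 20 → u; lat ⌊0.2722/0.0416667⌋ = 6 → g.

LC77ug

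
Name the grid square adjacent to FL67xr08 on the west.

Longitude extended square 0; −1 → -1, wraps to 9, carry into subsquare.
Longitude subsquare x = 23; −1 → 22 = w.
The latitude characters are unchanged.

FL67wr98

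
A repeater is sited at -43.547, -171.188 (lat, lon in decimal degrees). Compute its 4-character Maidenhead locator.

Add 180° to longitude and 90° to latitude: 8.81, 46.45.
Field: lon ⌊8.81/20⌋ = 0 → A; lat ⌊46.45/10⌋ = 4 → E.
Square: lon ⌊8.81/2⌋ = 4; lat ⌊6.45/1⌋ = 6.

AE46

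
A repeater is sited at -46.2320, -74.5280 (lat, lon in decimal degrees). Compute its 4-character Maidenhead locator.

Offset from 180°W / 90°S: lon 105.47°, lat 43.77°.
Field: lon ⌊105.47/20⌋ = 5 → F; lat ⌊43.77/10⌋ = 4 → E.
Square: lon ⌊5.47/2⌋ = 2; lat ⌊3.77/1⌋ = 3.

FE23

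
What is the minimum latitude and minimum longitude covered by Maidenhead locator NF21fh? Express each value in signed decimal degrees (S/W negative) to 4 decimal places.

Field N=13, F=5: +13·20° lon, +5·10° lat → SW at lon 80°, lat -40°.
Square 2, 1: +2·2° lon, +1·1° lat → SW at lon 84°, lat -39°.
Subsquare f=5, h=7: +5·0.0833333° lon, +7·0.0416667° lat → SW at lon 84.4167°, lat -38.7083°.
latitude -38.7083, longitude 84.4167.

-38.7083, 84.4167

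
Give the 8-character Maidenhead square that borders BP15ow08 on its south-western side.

BP15nw97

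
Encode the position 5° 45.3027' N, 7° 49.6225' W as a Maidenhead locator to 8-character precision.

IJ65cs01

Offset from 180°W / 90°S: lon 172.17296°, lat 95.75504°.
Field (20°×10°, letters A–R): lon ⌊172.17296/20⌋ = 8 → I; lat ⌊95.75504/10⌋ = 9 → J.
Square (2°×1°, digits 0–9): lon ⌊12.17296/2⌋ = 6; lat ⌊5.75504/1⌋ = 5.
Subsquare (5′×2.5′, letters a–x): lon ⌊0.17296/0.0833333⌋ = 2 → c; lat ⌊0.75504/0.0416667⌋ = 18 → s.
Extended square (30″×15″, digits 0–9): lon ⌊0.00629/0.00833333⌋ = 0; lat ⌊0.00504/0.00416667⌋ = 1.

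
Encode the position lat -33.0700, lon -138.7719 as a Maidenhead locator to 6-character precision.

Add 180° to longitude and 90° to latitude: 41.2281, 56.9300.
Field: lon ⌊41.2281/20⌋ = 2 → C; lat ⌊56.9300/10⌋ = 5 → F.
Square: lon ⌊1.2281/2⌋ = 0; lat ⌊6.9300/1⌋ = 6.
Subsquare: lon ⌊1.2281/0.0833333⌋ = 14 → o; lat ⌊0.9300/0.0416667⌋ = 22 → w.

CF06ow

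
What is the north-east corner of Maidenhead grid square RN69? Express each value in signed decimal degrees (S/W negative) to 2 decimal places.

Field R=17, N=13: +17·20° lon, +13·10° lat → SW at lon 160°, lat 40°.
Square 6, 9: +6·2° lon, +9·1° lat → SW at lon 172°, lat 49°.
Cell spans 2° lon × 1° lat. NE corner is SW corner plus one full cell.
latitude 50.00, longitude 174.00.

50.00, 174.00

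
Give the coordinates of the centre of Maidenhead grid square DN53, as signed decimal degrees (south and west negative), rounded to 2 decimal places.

43.50, -109.00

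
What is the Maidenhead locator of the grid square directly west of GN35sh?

Longitude subsquare s = 18; −1 → 17 = r.
The latitude characters are unchanged.

GN35rh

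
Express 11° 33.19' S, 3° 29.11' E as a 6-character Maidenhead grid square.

JH18rk

Add 180° to longitude and 90° to latitude: 183.4852, 78.4468.
Field (20°×10°, letters A–R): lon ⌊183.4852/20⌋ = 9 → J; lat ⌊78.4468/10⌋ = 7 → H.
Square (2°×1°, digits 0–9): lon ⌊3.4852/2⌋ = 1; lat ⌊8.4468/1⌋ = 8.
Subsquare (5′×2.5′, letters a–x): lon ⌊1.4852/0.0833333⌋ = 17 → r; lat ⌊0.4468/0.0416667⌋ = 10 → k.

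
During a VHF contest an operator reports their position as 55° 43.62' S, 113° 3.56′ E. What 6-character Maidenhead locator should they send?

Shift to the Maidenhead origin (180°W, 90°S): lon 293.0593, lat 34.2730.
Field (20°×10°, letters A–R): 293.0593/20 → 14 → O, 34.2730/10 → 3 → D; chars OD.
Square (2°×1°, digits 0–9): 13.0593/2 → 6, 4.2730/1 → 4; chars 64.
Subsquare (5′×2.5′, letters a–x): 1.0593/0.0833333 → 12 → m, 0.2730/0.0416667 → 6 → g; chars mg.

OD64mg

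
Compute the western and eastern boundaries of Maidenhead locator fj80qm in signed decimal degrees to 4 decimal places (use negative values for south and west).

-62.6667, -62.5833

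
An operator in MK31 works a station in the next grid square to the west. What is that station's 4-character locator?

Longitude square 3; −1 → 2.
The latitude characters are unchanged.

MK21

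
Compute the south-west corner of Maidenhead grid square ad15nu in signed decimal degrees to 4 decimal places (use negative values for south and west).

-54.1667, -176.9167

Field A=0, D=3: +0·20° lon, +3·10° lat → SW at lon -180°, lat -60°.
Square 1, 5: +1·2° lon, +5·1° lat → SW at lon -178°, lat -55°.
Subsquare n=13, u=20: +13·0.0833333° lon, +20·0.0416667° lat → SW at lon -176.917°, lat -54.1667°.
latitude -54.1667, longitude -176.9167.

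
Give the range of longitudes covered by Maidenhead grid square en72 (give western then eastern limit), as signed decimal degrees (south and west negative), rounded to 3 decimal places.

-86.000, -84.000

Field E=4, N=13: +4·20° lon, +13·10° lat → SW at lon -100°, lat 40°.
Square 7, 2: +7·2° lon, +2·1° lat → SW at lon -86°, lat 42°.
Cell spans 2° lon × 1° lat.
west -86.000, east -84.000.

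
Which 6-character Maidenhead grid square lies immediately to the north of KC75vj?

Latitude subsquare j = 9; +1 → 10 = k.
The longitude characters are unchanged.

KC75vk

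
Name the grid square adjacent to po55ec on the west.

PO55dc

Longitude subsquare e = 4; −1 → 3 = d.
The latitude characters are unchanged.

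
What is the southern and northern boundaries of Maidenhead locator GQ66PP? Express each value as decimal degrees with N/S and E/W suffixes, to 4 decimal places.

Field G=6, Q=16: +6·20° lon, +16·10° lat → SW at lon -60°, lat 70°.
Square 6, 6: +6·2° lon, +6·1° lat → SW at lon -48°, lat 76°.
Subsquare p=15, p=15: +15·0.0833333° lon, +15·0.0416667° lat → SW at lon -46.75°, lat 76.625°.
Cell spans 0.0833333° lon × 0.0416667° lat.
south 76.6250° N, north 76.6667° N.

76.6250° N, 76.6667° N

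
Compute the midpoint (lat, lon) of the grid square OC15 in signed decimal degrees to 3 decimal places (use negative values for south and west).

Field O=14, C=2: +14·20° lon, +2·10° lat → SW at lon 100°, lat -70°.
Square 1, 5: +1·2° lon, +5·1° lat → SW at lon 102°, lat -65°.
Cell spans 2° lon × 1° lat. Centre is SW corner plus half of each.
latitude -64.500, longitude 103.000.

-64.500, 103.000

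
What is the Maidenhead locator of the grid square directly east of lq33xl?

LQ43al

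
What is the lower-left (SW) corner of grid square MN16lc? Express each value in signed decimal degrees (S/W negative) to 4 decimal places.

46.0833, 62.9167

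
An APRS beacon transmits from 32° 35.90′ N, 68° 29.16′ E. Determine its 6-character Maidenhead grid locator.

MM42fo

Add 180° to longitude and 90° to latitude: 248.4860, 122.5983.
Field: 248.4860/20 → 12 → M, 122.5983/10 → 12 → M; chars MM.
Square: 8.4860/2 → 4, 2.5983/1 → 2; chars 42.
Subsquare: 0.4860/0.0833333 → 5 → f, 0.5983/0.0416667 → 14 → o; chars fo.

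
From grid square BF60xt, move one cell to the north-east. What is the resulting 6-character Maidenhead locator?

BF70au

Longitude subsquare x = 23; +1 → 24, wraps to 0 = a, carry into square.
Longitude square 6; +1 → 7.
Latitude subsquare t = 19; +1 → 20 = u.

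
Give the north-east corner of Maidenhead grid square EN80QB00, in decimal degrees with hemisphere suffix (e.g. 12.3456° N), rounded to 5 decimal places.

Field E=4, N=13: +4·20° lon, +13·10° lat → SW at lon -100°, lat 40°.
Square 8, 0: +8·2° lon, +0·1° lat → SW at lon -84°, lat 40°.
Subsquare q=16, b=1: +16·0.0833333° lon, +1·0.0416667° lat → SW at lon -82.6667°, lat 40.0417°.
Extended square 0, 0: +0·0.00833333° lon, +0·0.00416667° lat → SW at lon -82.6667°, lat 40.0417°.
Cell spans 0.00833333° lon × 0.00416667° lat. NE corner is SW corner plus one full cell.
latitude 40.04583° N, longitude 82.65833° W.

40.04583° N, 82.65833° W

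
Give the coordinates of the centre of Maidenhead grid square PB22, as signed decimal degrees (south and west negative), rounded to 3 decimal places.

-77.500, 125.000

Field P=15, B=1: +15·20° lon, +1·10° lat → SW at lon 120°, lat -80°.
Square 2, 2: +2·2° lon, +2·1° lat → SW at lon 124°, lat -78°.
Cell spans 2° lon × 1° lat. Centre is SW corner plus half of each.
latitude -77.500, longitude 125.000.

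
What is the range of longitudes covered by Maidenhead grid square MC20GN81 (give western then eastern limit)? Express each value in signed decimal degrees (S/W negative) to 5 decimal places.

Field M=12, C=2: +12·20° lon, +2·10° lat → SW at lon 60°, lat -70°.
Square 2, 0: +2·2° lon, +0·1° lat → SW at lon 64°, lat -70°.
Subsquare g=6, n=13: +6·0.0833333° lon, +13·0.0416667° lat → SW at lon 64.5°, lat -69.4583°.
Extended square 8, 1: +8·0.00833333° lon, +1·0.00416667° lat → SW at lon 64.5667°, lat -69.4542°.
Cell spans 0.00833333° lon × 0.00416667° lat.
west 64.56667, east 64.57500.

64.56667, 64.57500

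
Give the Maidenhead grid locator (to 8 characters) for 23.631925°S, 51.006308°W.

Offset from 180°W / 90°S: lon 128.99369°, lat 66.36808°.
Field: 128.99369/20 → 6 → G, 66.36808/10 → 6 → G; chars GG.
Square: 8.99369/2 → 4, 6.36808/1 → 6; chars 46.
Subsquare: 0.99369/0.0833333 → 11 → l, 0.36808/0.0416667 → 8 → i; chars li.
Extended square: 0.07703/0.00833333 → 9, 0.03474/0.00416667 → 8; chars 98.

GG46li98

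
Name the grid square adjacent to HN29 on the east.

HN39

Longitude square 2; +1 → 3.
The latitude characters are unchanged.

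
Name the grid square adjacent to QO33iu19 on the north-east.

Longitude extended square 1; +1 → 2.
Latitude extended square 9; +1 → 10, wraps to 0, carry into subsquare.
Latitude subsquare u = 20; +1 → 21 = v.

QO33iv20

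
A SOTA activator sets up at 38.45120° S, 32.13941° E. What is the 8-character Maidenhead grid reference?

KF61bn61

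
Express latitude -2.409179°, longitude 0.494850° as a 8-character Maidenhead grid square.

JI07fo91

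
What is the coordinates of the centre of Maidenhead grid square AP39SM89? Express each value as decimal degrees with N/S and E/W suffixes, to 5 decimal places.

Field A=0, P=15: +0·20° lon, +15·10° lat → SW at lon -180°, lat 60°.
Square 3, 9: +3·2° lon, +9·1° lat → SW at lon -174°, lat 69°.
Subsquare s=18, m=12: +18·0.0833333° lon, +12·0.0416667° lat → SW at lon -172.5°, lat 69.5°.
Extended square 8, 9: +8·0.00833333° lon, +9·0.00416667° lat → SW at lon -172.433°, lat 69.5375°.
Cell spans 0.00833333° lon × 0.00416667° lat. Centre is SW corner plus half of each.
latitude 69.53958° N, longitude 172.42917° W.

69.53958° N, 172.42917° W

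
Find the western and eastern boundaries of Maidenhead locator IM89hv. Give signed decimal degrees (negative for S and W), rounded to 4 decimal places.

-3.4167, -3.3333

Field I=8, M=12: +8·20° lon, +12·10° lat → SW at lon -20°, lat 30°.
Square 8, 9: +8·2° lon, +9·1° lat → SW at lon -4°, lat 39°.
Subsquare h=7, v=21: +7·0.0833333° lon, +21·0.0416667° lat → SW at lon -3.41667°, lat 39.875°.
Cell spans 0.0833333° lon × 0.0416667° lat.
west -3.4167, east -3.3333.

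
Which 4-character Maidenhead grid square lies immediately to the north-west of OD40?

Longitude square 4; −1 → 3.
Latitude square 0; +1 → 1.

OD31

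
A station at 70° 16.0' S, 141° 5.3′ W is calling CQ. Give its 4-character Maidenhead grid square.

Shift to the Maidenhead origin (180°W, 90°S): lon 38.91, lat 19.73.
Field: lon ⌊38.91/20⌋ = 1 → B; lat ⌊19.73/10⌋ = 1 → B.
Square: lon ⌊18.91/2⌋ = 9; lat ⌊9.73/1⌋ = 9.

BB99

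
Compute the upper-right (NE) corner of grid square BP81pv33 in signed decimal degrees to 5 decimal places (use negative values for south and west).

Field B=1, P=15: +1·20° lon, +15·10° lat → SW at lon -160°, lat 60°.
Square 8, 1: +8·2° lon, +1·1° lat → SW at lon -144°, lat 61°.
Subsquare p=15, v=21: +15·0.0833333° lon, +21·0.0416667° lat → SW at lon -142.75°, lat 61.875°.
Extended square 3, 3: +3·0.00833333° lon, +3·0.00416667° lat → SW at lon -142.725°, lat 61.8875°.
Cell spans 0.00833333° lon × 0.00416667° lat. NE corner is SW corner plus one full cell.
latitude 61.89167, longitude -142.71667.

61.89167, -142.71667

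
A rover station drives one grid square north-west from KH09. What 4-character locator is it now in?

Longitude square 0; −1 → -1, wraps to 9, carry into field.
Longitude field K = 10; −1 → 9 = J.
Latitude square 9; +1 → 10, wraps to 0, carry into field.
Latitude field H = 7; +1 → 8 = I.

JI90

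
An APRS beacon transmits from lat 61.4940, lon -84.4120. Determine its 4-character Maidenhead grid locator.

EP71

Offset from 180°W / 90°S: lon 95.59°, lat 151.49°.
Field: 95.59/20 → 4 → E, 151.49/10 → 15 → P; chars EP.
Square: 15.59/2 → 7, 1.49/1 → 1; chars 71.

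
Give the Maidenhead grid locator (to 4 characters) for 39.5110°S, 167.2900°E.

RF30

Offset from 180°W / 90°S: lon 347.29°, lat 50.49°.
Field: lon ⌊347.29/20⌋ = 17 → R; lat ⌊50.49/10⌋ = 5 → F.
Square: lon ⌊7.29/2⌋ = 3; lat ⌊0.49/1⌋ = 0.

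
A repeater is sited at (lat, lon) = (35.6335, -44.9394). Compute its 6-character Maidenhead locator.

GM75mp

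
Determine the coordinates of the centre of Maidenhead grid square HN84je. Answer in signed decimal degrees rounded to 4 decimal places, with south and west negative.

Field H=7, N=13: +7·20° lon, +13·10° lat → SW at lon -40°, lat 40°.
Square 8, 4: +8·2° lon, +4·1° lat → SW at lon -24°, lat 44°.
Subsquare j=9, e=4: +9·0.0833333° lon, +4·0.0416667° lat → SW at lon -23.25°, lat 44.1667°.
Cell spans 0.0833333° lon × 0.0416667° lat. Centre is SW corner plus half of each.
latitude 44.1875, longitude -23.2083.

44.1875, -23.2083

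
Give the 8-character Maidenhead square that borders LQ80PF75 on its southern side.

LQ80pf74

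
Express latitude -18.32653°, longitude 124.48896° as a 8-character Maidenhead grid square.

PH21fq81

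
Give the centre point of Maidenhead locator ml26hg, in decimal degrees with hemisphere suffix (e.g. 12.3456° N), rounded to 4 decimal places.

26.2708° N, 64.6250° E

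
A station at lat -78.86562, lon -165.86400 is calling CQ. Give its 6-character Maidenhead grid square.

Shift to the Maidenhead origin (180°W, 90°S): lon 14.1360, lat 11.1344.
Field (20°×10°, letters A–R): lon ⌊14.1360/20⌋ = 0 → A; lat ⌊11.1344/10⌋ = 1 → B.
Square (2°×1°, digits 0–9): lon ⌊14.1360/2⌋ = 7; lat ⌊1.1344/1⌋ = 1.
Subsquare (5′×2.5′, letters a–x): lon ⌊0.1360/0.0833333⌋ = 1 → b; lat ⌊0.1344/0.0416667⌋ = 3 → d.

AB71bd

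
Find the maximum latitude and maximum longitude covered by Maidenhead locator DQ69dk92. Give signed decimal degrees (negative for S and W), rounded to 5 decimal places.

79.42917, -107.66667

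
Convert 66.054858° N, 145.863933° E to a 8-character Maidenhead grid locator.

QP26wb33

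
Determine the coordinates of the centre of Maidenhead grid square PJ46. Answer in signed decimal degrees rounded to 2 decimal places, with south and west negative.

6.50, 129.00

Field P=15, J=9: +15·20° lon, +9·10° lat → SW at lon 120°, lat 0°.
Square 4, 6: +4·2° lon, +6·1° lat → SW at lon 128°, lat 6°.
Cell spans 2° lon × 1° lat. Centre is SW corner plus half of each.
latitude 6.50, longitude 129.00.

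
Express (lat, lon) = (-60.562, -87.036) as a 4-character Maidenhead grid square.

Add 180° to longitude and 90° to latitude: 92.96, 29.44.
Field: 92.96/20 → 4 → E, 29.44/10 → 2 → C; chars EC.
Square: 12.96/2 → 6, 9.44/1 → 9; chars 69.

EC69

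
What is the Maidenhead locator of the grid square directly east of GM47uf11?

Longitude extended square 1; +1 → 2.
The latitude characters are unchanged.

GM47uf21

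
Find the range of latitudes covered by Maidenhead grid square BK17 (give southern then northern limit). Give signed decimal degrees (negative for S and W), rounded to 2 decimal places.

17.00, 18.00

Field B=1, K=10: +1·20° lon, +10·10° lat → SW at lon -160°, lat 10°.
Square 1, 7: +1·2° lon, +7·1° lat → SW at lon -158°, lat 17°.
Cell spans 2° lon × 1° lat.
south 17.00, north 18.00.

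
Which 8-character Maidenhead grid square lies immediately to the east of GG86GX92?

GG86hx02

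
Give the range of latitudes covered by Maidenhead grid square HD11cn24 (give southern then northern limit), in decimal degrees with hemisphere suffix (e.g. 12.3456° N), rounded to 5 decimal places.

Field H=7, D=3: +7·20° lon, +3·10° lat → SW at lon -40°, lat -60°.
Square 1, 1: +1·2° lon, +1·1° lat → SW at lon -38°, lat -59°.
Subsquare c=2, n=13: +2·0.0833333° lon, +13·0.0416667° lat → SW at lon -37.8333°, lat -58.4583°.
Extended square 2, 4: +2·0.00833333° lon, +4·0.00416667° lat → SW at lon -37.8167°, lat -58.4417°.
Cell spans 0.00833333° lon × 0.00416667° lat.
south 58.44167° S, north 58.43750° S.

58.44167° S, 58.43750° S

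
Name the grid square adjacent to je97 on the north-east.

KE08

Longitude square 9; +1 → 10, wraps to 0, carry into field.
Longitude field J = 9; +1 → 10 = K.
Latitude square 7; +1 → 8.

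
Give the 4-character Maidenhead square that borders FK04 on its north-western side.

EK95

Longitude square 0; −1 → -1, wraps to 9, carry into field.
Longitude field F = 5; −1 → 4 = E.
Latitude square 4; +1 → 5.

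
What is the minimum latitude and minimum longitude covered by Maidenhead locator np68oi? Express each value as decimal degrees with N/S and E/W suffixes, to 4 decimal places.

68.3333° N, 93.1667° E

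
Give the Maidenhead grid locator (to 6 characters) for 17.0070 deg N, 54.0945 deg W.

Shift to the Maidenhead origin (180°W, 90°S): lon 125.9055, lat 107.0070.
Field: lon ⌊125.9055/20⌋ = 6 → G; lat ⌊107.0070/10⌋ = 10 → K.
Square: lon ⌊5.9055/2⌋ = 2; lat ⌊7.0070/1⌋ = 7.
Subsquare: lon ⌊1.9055/0.0833333⌋ = 22 → w; lat ⌊0.0070/0.0416667⌋ = 0 → a.

GK27wa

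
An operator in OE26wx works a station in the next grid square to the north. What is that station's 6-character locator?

OE27wa

Latitude subsquare x = 23; +1 → 24, wraps to 0 = a, carry into square.
Latitude square 6; +1 → 7.
The longitude characters are unchanged.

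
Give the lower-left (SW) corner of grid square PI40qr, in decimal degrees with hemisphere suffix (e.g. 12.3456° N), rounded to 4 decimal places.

Field P=15, I=8: +15·20° lon, +8·10° lat → SW at lon 120°, lat -10°.
Square 4, 0: +4·2° lon, +0·1° lat → SW at lon 128°, lat -10°.
Subsquare q=16, r=17: +16·0.0833333° lon, +17·0.0416667° lat → SW at lon 129.333°, lat -9.29167°.
latitude 9.2917° S, longitude 129.3333° E.

9.2917° S, 129.3333° E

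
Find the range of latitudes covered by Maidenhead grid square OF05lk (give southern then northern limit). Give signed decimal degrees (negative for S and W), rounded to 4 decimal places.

-34.5833, -34.5417

Field O=14, F=5: +14·20° lon, +5·10° lat → SW at lon 100°, lat -40°.
Square 0, 5: +0·2° lon, +5·1° lat → SW at lon 100°, lat -35°.
Subsquare l=11, k=10: +11·0.0833333° lon, +10·0.0416667° lat → SW at lon 100.917°, lat -34.5833°.
Cell spans 0.0833333° lon × 0.0416667° lat.
south -34.5833, north -34.5417.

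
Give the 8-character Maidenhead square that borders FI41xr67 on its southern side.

FI41xr66

Latitude extended square 7; −1 → 6.
The longitude characters are unchanged.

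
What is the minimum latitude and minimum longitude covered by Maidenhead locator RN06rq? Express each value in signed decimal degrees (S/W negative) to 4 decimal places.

Field R=17, N=13: +17·20° lon, +13·10° lat → SW at lon 160°, lat 40°.
Square 0, 6: +0·2° lon, +6·1° lat → SW at lon 160°, lat 46°.
Subsquare r=17, q=16: +17·0.0833333° lon, +16·0.0416667° lat → SW at lon 161.417°, lat 46.6667°.
latitude 46.6667, longitude 161.4167.

46.6667, 161.4167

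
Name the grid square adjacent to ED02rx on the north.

ED03ra

Latitude subsquare x = 23; +1 → 24, wraps to 0 = a, carry into square.
Latitude square 2; +1 → 3.
The longitude characters are unchanged.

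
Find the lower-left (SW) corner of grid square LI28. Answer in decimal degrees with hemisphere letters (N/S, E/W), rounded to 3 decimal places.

2.000° S, 44.000° E

Field L=11, I=8: +11·20° lon, +8·10° lat → SW at lon 40°, lat -10°.
Square 2, 8: +2·2° lon, +8·1° lat → SW at lon 44°, lat -2°.
latitude 2.000° S, longitude 44.000° E.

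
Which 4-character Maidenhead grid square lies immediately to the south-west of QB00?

Longitude square 0; −1 → -1, wraps to 9, carry into field.
Longitude field Q = 16; −1 → 15 = P.
Latitude square 0; −1 → -1, wraps to 9, carry into field.
Latitude field B = 1; −1 → 0 = A.

PA99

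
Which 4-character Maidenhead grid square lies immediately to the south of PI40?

PH49

Latitude square 0; −1 → -1, wraps to 9, carry into field.
Latitude field I = 8; −1 → 7 = H.
The longitude characters are unchanged.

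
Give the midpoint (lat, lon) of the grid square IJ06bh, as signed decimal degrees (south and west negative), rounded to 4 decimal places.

6.3125, -19.8750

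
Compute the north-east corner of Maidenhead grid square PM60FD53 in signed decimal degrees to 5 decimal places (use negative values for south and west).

30.14167, 132.46667

Field P=15, M=12: +15·20° lon, +12·10° lat → SW at lon 120°, lat 30°.
Square 6, 0: +6·2° lon, +0·1° lat → SW at lon 132°, lat 30°.
Subsquare f=5, d=3: +5·0.0833333° lon, +3·0.0416667° lat → SW at lon 132.417°, lat 30.125°.
Extended square 5, 3: +5·0.00833333° lon, +3·0.00416667° lat → SW at lon 132.458°, lat 30.1375°.
Cell spans 0.00833333° lon × 0.00416667° lat. NE corner is SW corner plus one full cell.
latitude 30.14167, longitude 132.46667.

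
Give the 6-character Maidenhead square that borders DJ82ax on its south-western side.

Longitude subsquare a = 0; −1 → -1, wraps to 23 = x, carry into square.
Longitude square 8; −1 → 7.
Latitude subsquare x = 23; −1 → 22 = w.

DJ72xw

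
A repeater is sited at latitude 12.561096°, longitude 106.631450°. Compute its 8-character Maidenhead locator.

Add 180° to longitude and 90° to latitude: 286.63145, 102.56110.
Field: lon ⌊286.63145/20⌋ = 14 → O; lat ⌊102.56110/10⌋ = 10 → K.
Square: lon ⌊6.63145/2⌋ = 3; lat ⌊2.56110/1⌋ = 2.
Subsquare: lon ⌊0.63145/0.0833333⌋ = 7 → h; lat ⌊0.56110/0.0416667⌋ = 13 → n.
Extended square: lon ⌊0.04812/0.00833333⌋ = 5; lat ⌊0.01943/0.00416667⌋ = 4.

OK32hn54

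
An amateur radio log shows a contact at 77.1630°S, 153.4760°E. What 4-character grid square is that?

QB62

Offset from 180°W / 90°S: lon 333.48°, lat 12.84°.
Field: lon ⌊333.48/20⌋ = 16 → Q; lat ⌊12.84/10⌋ = 1 → B.
Square: lon ⌊13.48/2⌋ = 6; lat ⌊2.84/1⌋ = 2.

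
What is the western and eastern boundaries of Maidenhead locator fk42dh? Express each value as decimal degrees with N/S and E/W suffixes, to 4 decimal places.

71.7500° W, 71.6667° W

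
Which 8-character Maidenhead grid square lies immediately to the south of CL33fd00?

Latitude extended square 0; −1 → -1, wraps to 9, carry into subsquare.
Latitude subsquare d = 3; −1 → 2 = c.
The longitude characters are unchanged.

CL33fc09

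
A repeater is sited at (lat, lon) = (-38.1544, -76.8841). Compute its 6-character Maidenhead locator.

Offset from 180°W / 90°S: lon 103.1159°, lat 51.8456°.
Field (20°×10°, letters A–R): 103.1159/20 → 5 → F, 51.8456/10 → 5 → F; chars FF.
Square (2°×1°, digits 0–9): 3.1159/2 → 1, 1.8456/1 → 1; chars 11.
Subsquare (5′×2.5′, letters a–x): 1.1159/0.0833333 → 13 → n, 0.8456/0.0416667 → 20 → u; chars nu.

FF11nu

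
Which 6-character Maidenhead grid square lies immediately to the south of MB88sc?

Latitude subsquare c = 2; −1 → 1 = b.
The longitude characters are unchanged.

MB88sb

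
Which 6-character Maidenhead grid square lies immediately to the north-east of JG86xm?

JG96an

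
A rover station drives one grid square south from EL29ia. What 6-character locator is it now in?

EL28ix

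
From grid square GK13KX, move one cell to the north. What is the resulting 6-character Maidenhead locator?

GK14ka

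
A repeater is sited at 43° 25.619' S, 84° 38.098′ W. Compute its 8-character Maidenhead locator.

EE76qn37

Offset from 180°W / 90°S: lon 95.36503°, lat 46.57302°.
Field: lon ⌊95.36503/20⌋ = 4 → E; lat ⌊46.57302/10⌋ = 4 → E.
Square: lon ⌊15.36503/2⌋ = 7; lat ⌊6.57302/1⌋ = 6.
Subsquare: lon ⌊1.36503/0.0833333⌋ = 16 → q; lat ⌊0.57302/0.0416667⌋ = 13 → n.
Extended square: lon ⌊0.03170/0.00833333⌋ = 3; lat ⌊0.03135/0.00416667⌋ = 7.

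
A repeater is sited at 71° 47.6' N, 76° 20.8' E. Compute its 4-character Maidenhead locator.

Add 180° to longitude and 90° to latitude: 256.35, 161.79.
Field (20°×10°, letters A–R): lon ⌊256.35/20⌋ = 12 → M; lat ⌊161.79/10⌋ = 16 → Q.
Square (2°×1°, digits 0–9): lon ⌊16.35/2⌋ = 8; lat ⌊1.79/1⌋ = 1.

MQ81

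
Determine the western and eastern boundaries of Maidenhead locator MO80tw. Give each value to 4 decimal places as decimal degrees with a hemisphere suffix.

77.5833° E, 77.6667° E

Field M=12, O=14: +12·20° lon, +14·10° lat → SW at lon 60°, lat 50°.
Square 8, 0: +8·2° lon, +0·1° lat → SW at lon 76°, lat 50°.
Subsquare t=19, w=22: +19·0.0833333° lon, +22·0.0416667° lat → SW at lon 77.5833°, lat 50.9167°.
Cell spans 0.0833333° lon × 0.0416667° lat.
west 77.5833° E, east 77.6667° E.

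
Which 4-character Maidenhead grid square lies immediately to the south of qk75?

Latitude square 5; −1 → 4.
The longitude characters are unchanged.

QK74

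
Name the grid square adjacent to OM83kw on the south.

OM83kv

Latitude subsquare w = 22; −1 → 21 = v.
The longitude characters are unchanged.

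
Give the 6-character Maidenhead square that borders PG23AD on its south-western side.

PG13xc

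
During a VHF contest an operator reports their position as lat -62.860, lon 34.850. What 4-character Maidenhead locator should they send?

KC77

Add 180° to longitude and 90° to latitude: 214.85, 27.14.
Field: lon ⌊214.85/20⌋ = 10 → K; lat ⌊27.14/10⌋ = 2 → C.
Square: lon ⌊14.85/2⌋ = 7; lat ⌊7.14/1⌋ = 7.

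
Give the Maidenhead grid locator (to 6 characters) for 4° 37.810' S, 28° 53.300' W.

HI55ni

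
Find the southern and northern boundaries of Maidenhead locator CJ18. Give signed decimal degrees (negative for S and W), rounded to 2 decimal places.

Field C=2, J=9: +2·20° lon, +9·10° lat → SW at lon -140°, lat 0°.
Square 1, 8: +1·2° lon, +8·1° lat → SW at lon -138°, lat 8°.
Cell spans 2° lon × 1° lat.
south 8.00, north 9.00.

8.00, 9.00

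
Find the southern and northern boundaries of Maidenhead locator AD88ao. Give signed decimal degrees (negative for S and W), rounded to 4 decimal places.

Field A=0, D=3: +0·20° lon, +3·10° lat → SW at lon -180°, lat -60°.
Square 8, 8: +8·2° lon, +8·1° lat → SW at lon -164°, lat -52°.
Subsquare a=0, o=14: +0·0.0833333° lon, +14·0.0416667° lat → SW at lon -164°, lat -51.4167°.
Cell spans 0.0833333° lon × 0.0416667° lat.
south -51.4167, north -51.3750.

-51.4167, -51.3750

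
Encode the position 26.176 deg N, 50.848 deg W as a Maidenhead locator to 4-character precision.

GL46

Offset from 180°W / 90°S: lon 129.15°, lat 116.18°.
Field: 129.15/20 → 6 → G, 116.18/10 → 11 → L; chars GL.
Square: 9.15/2 → 4, 6.18/1 → 6; chars 46.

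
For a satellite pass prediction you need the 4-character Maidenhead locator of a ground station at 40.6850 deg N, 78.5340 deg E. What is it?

MN90

Offset from 180°W / 90°S: lon 258.53°, lat 130.69°.
Field: 258.53/20 → 12 → M, 130.69/10 → 13 → N; chars MN.
Square: 18.53/2 → 9, 0.69/1 → 0; chars 90.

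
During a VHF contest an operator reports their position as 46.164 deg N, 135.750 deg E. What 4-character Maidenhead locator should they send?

PN76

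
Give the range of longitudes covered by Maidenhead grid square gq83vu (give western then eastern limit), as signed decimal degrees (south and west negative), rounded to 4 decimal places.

-42.2500, -42.1667

Field G=6, Q=16: +6·20° lon, +16·10° lat → SW at lon -60°, lat 70°.
Square 8, 3: +8·2° lon, +3·1° lat → SW at lon -44°, lat 73°.
Subsquare v=21, u=20: +21·0.0833333° lon, +20·0.0416667° lat → SW at lon -42.25°, lat 73.8333°.
Cell spans 0.0833333° lon × 0.0416667° lat.
west -42.2500, east -42.1667.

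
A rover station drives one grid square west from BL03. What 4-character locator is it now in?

AL93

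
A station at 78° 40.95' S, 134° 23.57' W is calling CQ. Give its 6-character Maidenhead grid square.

CB21th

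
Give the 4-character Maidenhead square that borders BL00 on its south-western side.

AK99

Longitude square 0; −1 → -1, wraps to 9, carry into field.
Longitude field B = 1; −1 → 0 = A.
Latitude square 0; −1 → -1, wraps to 9, carry into field.
Latitude field L = 11; −1 → 10 = K.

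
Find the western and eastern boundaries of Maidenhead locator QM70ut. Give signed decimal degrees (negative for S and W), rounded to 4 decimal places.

155.6667, 155.7500

Field Q=16, M=12: +16·20° lon, +12·10° lat → SW at lon 140°, lat 30°.
Square 7, 0: +7·2° lon, +0·1° lat → SW at lon 154°, lat 30°.
Subsquare u=20, t=19: +20·0.0833333° lon, +19·0.0416667° lat → SW at lon 155.667°, lat 30.7917°.
Cell spans 0.0833333° lon × 0.0416667° lat.
west 155.6667, east 155.7500.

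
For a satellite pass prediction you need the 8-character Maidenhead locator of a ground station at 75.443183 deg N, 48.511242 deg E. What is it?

LQ45gk16

Offset from 180°W / 90°S: lon 228.51124°, lat 165.44318°.
Field: 228.51124/20 → 11 → L, 165.44318/10 → 16 → Q; chars LQ.
Square: 8.51124/2 → 4, 5.44318/1 → 5; chars 45.
Subsquare: 0.51124/0.0833333 → 6 → g, 0.44318/0.0416667 → 10 → k; chars gk.
Extended square: 0.01124/0.00833333 → 1, 0.02652/0.00416667 → 6; chars 16.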